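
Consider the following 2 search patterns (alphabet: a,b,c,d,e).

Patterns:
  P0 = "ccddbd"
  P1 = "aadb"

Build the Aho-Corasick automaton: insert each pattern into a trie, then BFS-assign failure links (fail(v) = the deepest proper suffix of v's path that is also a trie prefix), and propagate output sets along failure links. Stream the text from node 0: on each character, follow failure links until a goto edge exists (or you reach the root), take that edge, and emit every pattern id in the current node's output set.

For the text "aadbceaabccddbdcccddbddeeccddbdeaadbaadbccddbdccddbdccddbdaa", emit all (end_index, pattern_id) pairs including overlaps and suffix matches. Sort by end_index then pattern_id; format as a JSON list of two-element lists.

Construct AC machine:
Trie nodes:
  n0 'ε': a→7 c→1
  n1 'c': c→2
  n2 'cc': d→3
  n3 'ccd': d→4
  n4 'ccdd': b→5
  n5 'ccddb': d→6
  n6 'ccddbd': ·  ←P0
  n7 'a': a→8
  n8 'aa': d→9
  n9 'aad': b→10
  n10 'aadb': ·  ←P1

Failure links (BFS by depth):
  fail(1) 'c': from fail(0)=0 chase 'c': 0 ⇒ 0;  out=∅∪out(0)=∅
  fail(7) 'a': from fail(0)=0 chase 'a': 0 ⇒ 0;  out=∅∪out(0)=∅
  fail(2) 'cc': from fail(1)=0 chase 'c': 0 ⇒ 1;  out=∅∪out(1)=∅
  fail(8) 'aa': from fail(7)=0 chase 'a': 0 ⇒ 7;  out=∅∪out(7)=∅
  fail(3) 'ccd': from fail(2)=1 chase 'd': 1→0 ⇒ 0;  out=∅∪out(0)=∅
  fail(9) 'aad': from fail(8)=7 chase 'd': 7→0 ⇒ 0;  out=∅∪out(0)=∅
  fail(4) 'ccdd': from fail(3)=0 chase 'd': 0 ⇒ 0;  out=∅∪out(0)=∅
  fail(10) 'aadb': from fail(9)=0 chase 'b': 0 ⇒ 0;  out={1}∪out(0)={1}
  fail(5) 'ccddb': from fail(4)=0 chase 'b': 0 ⇒ 0;  out=∅∪out(0)=∅
  fail(6) 'ccddbd': from fail(5)=0 chase 'd': 0 ⇒ 0;  out={0}∪out(0)={0}

Run:
pos 0 'a': at 7
pos 1 'a': at 8
pos 2 'd': at 9
pos 3 'b': at 10  → match P1@[0:3]
pos 4 'c': at 1 ·f
pos 5 'e': at 0 ·f
pos 6 'a': at 7
pos 7 'a': at 8
pos 8 'b': at 0 ·f
pos 9 'c': at 1
pos 10 'c': at 2
pos 11 'd': at 3
pos 12 'd': at 4
pos 13 'b': at 5
pos 14 'd': at 6  → match P0@[9:14]
pos 15 'c': at 1 ·f
pos 16 'c': at 2
pos 17 'c': at 2 ·f
pos 18 'd': at 3
pos 19 'd': at 4
pos 20 'b': at 5
pos 21 'd': at 6  → match P0@[16:21]
pos 22 'd': at 0 ·f
pos 23 'e': at 0
pos 24 'e': at 0
pos 25 'c': at 1
pos 26 'c': at 2
pos 27 'd': at 3
pos 28 'd': at 4
pos 29 'b': at 5
pos 30 'd': at 6  → match P0@[25:30]
pos 31 'e': at 0 ·f
pos 32 'a': at 7
pos 33 'a': at 8
pos 34 'd': at 9
pos 35 'b': at 10  → match P1@[32:35]
pos 36 'a': at 7 ·f
pos 37 'a': at 8
pos 38 'd': at 9
pos 39 'b': at 10  → match P1@[36:39]
pos 40 'c': at 1 ·f
pos 41 'c': at 2
pos 42 'd': at 3
pos 43 'd': at 4
pos 44 'b': at 5
pos 45 'd': at 6  → match P0@[40:45]
pos 46 'c': at 1 ·f
pos 47 'c': at 2
pos 48 'd': at 3
pos 49 'd': at 4
pos 50 'b': at 5
pos 51 'd': at 6  → match P0@[46:51]
pos 52 'c': at 1 ·f
pos 53 'c': at 2
pos 54 'd': at 3
pos 55 'd': at 4
pos 56 'b': at 5
pos 57 'd': at 6  → match P0@[52:57]
pos 58 'a': at 7 ·f
pos 59 'a': at 8

Result: [[3,1],[14,0],[21,0],[30,0],[35,1],[39,1],[45,0],[51,0],[57,0]]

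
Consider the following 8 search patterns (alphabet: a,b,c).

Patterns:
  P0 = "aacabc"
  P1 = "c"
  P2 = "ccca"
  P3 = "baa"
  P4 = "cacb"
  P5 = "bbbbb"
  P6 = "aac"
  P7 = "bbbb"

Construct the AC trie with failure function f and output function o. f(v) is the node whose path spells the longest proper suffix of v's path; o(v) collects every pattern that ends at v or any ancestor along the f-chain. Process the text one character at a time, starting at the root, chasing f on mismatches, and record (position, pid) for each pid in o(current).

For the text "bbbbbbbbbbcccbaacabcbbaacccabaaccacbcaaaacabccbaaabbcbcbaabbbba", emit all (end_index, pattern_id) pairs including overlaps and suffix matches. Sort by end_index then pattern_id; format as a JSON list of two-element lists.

Build automaton:
Trie (insert patterns):
  0='ε' goto a→1 b→11 c→7
  1='a' goto a→2
  2='aa' goto c→3
  3='aac' goto a→4  ←P6
  4='aaca' goto b→5
  5='aacab' goto c→6
  6='aacabc' goto ·  ←P0
  7='c' goto a→14 c→8  ←P1
  8='cc' goto c→9
  9='ccc' goto a→10
  10='ccca' goto ·  ←P2
  11='b' goto a→12 b→17
  12='ba' goto a→13
  13='baa' goto ·  ←P3
  14='ca' goto c→15
  15='cac' goto b→16
  16='cacb' goto ·  ←P4
  17='bb' goto b→18
  18='bbb' goto b→19
  19='bbbb' goto b→20  ←P7
  20='bbbbb' goto ·  ←P5

BFS fail/out derivation:
  n1('a'): parent n0 fail=0; on 'a' 0 → fail=0;  out ∅∪∅=∅
  n7('c'): parent n0 fail=0; on 'c' 0 → fail=0;  out {1}∪∅={1}
  n11('b'): parent n0 fail=0; on 'b' 0 → fail=0;  out ∅∪∅=∅
  n2('aa'): parent n1 fail=0; on 'a' 0 → fail=1;  out ∅∪∅=∅
  n8('cc'): parent n7 fail=0; on 'c' 0 → fail=7;  out ∅∪{1}={1}
  n12('ba'): parent n11 fail=0; on 'a' 0 → fail=1;  out ∅∪∅=∅
  n14('ca'): parent n7 fail=0; on 'a' 0 → fail=1;  out ∅∪∅=∅
  n17('bb'): parent n11 fail=0; on 'b' 0 → fail=11;  out ∅∪∅=∅
  n3('aac'): parent n2 fail=1; on 'c' 1→0 → fail=7;  out {6}∪{1}={1,6}
  n9('ccc'): parent n8 fail=7; on 'c' 7 → fail=8;  out ∅∪{1}={1}
  n13('baa'): parent n12 fail=1; on 'a' 1 → fail=2;  out {3}∪∅={3}
  n15('cac'): parent n14 fail=1; on 'c' 1→0 → fail=7;  out ∅∪{1}={1}
  n18('bbb'): parent n17 fail=11; on 'b' 11 → fail=17;  out ∅∪∅=∅
  n4('aaca'): parent n3 fail=7; on 'a' 7 → fail=14;  out ∅∪∅=∅
  n10('ccca'): parent n9 fail=8; on 'a' 8→7 → fail=14;  out {2}∪∅={2}
  n16('cacb'): parent n15 fail=7; on 'b' 7→0 → fail=11;  out {4}∪∅={4}
  n19('bbbb'): parent n18 fail=17; on 'b' 17 → fail=18;  out {7}∪∅={7}
  n5('aacab'): parent n4 fail=14; on 'b' 14→1→0 → fail=11;  out ∅∪∅=∅
  n20('bbbbb'): parent n19 fail=18; on 'b' 18 → fail=19;  out {5}∪{7}={5,7}
  n6('aacabc'): parent n5 fail=11; on 'c' 11→0 → fail=7;  out {0}∪{1}={0,1}

Scan:
[0] read 'b'  n0⇒n11
[1] read 'b'  n11⇒n17
[2] read 'b'  n17⇒n18
[3] read 'b'  n18⇒n19  emit P7@[0:3]
[4] read 'b'  n19⇒n20  emit P5@[0:4],P7@[1:4]
[5] read 'b'  n20⇒n20 (via fail)  emit P5@[1:5],P7@[2:5]
[6] read 'b'  n20⇒n20 (via fail)  emit P5@[2:6],P7@[3:6]
[7] read 'b'  n20⇒n20 (via fail)  emit P5@[3:7],P7@[4:7]
[8] read 'b'  n20⇒n20 (via fail)  emit P5@[4:8],P7@[5:8]
[9] read 'b'  n20⇒n20 (via fail)  emit P5@[5:9],P7@[6:9]
[10] read 'c'  n20⇒n7 (via fail)  emit P1@[10:10]
[11] read 'c'  n7⇒n8  emit P1@[11:11]
[12] read 'c'  n8⇒n9  emit P1@[12:12]
[13] read 'b'  n9⇒n11 (via fail)
[14] read 'a'  n11⇒n12
[15] read 'a'  n12⇒n13  emit P3@[13:15]
[16] read 'c'  n13⇒n3 (via fail)  emit P1@[16:16],P6@[14:16]
[17] read 'a'  n3⇒n4
[18] read 'b'  n4⇒n5
[19] read 'c'  n5⇒n6  emit P0@[14:19],P1@[19:19]
[20] read 'b'  n6⇒n11 (via fail)
[21] read 'b'  n11⇒n17
[22] read 'a'  n17⇒n12 (via fail)
[23] read 'a'  n12⇒n13  emit P3@[21:23]
[24] read 'c'  n13⇒n3 (via fail)  emit P1@[24:24],P6@[22:24]
[25] read 'c'  n3⇒n8 (via fail)  emit P1@[25:25]
[26] read 'c'  n8⇒n9  emit P1@[26:26]
[27] read 'a'  n9⇒n10  emit P2@[24:27]
[28] read 'b'  n10⇒n11 (via fail)
[29] read 'a'  n11⇒n12
[30] read 'a'  n12⇒n13  emit P3@[28:30]
[31] read 'c'  n13⇒n3 (via fail)  emit P1@[31:31],P6@[29:31]
[32] read 'c'  n3⇒n8 (via fail)  emit P1@[32:32]
[33] read 'a'  n8⇒n14 (via fail)
[34] read 'c'  n14⇒n15  emit P1@[34:34]
[35] read 'b'  n15⇒n16  emit P4@[32:35]
[36] read 'c'  n16⇒n7 (via fail)  emit P1@[36:36]
[37] read 'a'  n7⇒n14
[38] read 'a'  n14⇒n2 (via fail)
[39] read 'a'  n2⇒n2 (via fail)
[40] read 'a'  n2⇒n2 (via fail)
[41] read 'c'  n2⇒n3  emit P1@[41:41],P6@[39:41]
[42] read 'a'  n3⇒n4
[43] read 'b'  n4⇒n5
[44] read 'c'  n5⇒n6  emit P0@[39:44],P1@[44:44]
[45] read 'c'  n6⇒n8 (via fail)  emit P1@[45:45]
[46] read 'b'  n8⇒n11 (via fail)
[47] read 'a'  n11⇒n12
[48] read 'a'  n12⇒n13  emit P3@[46:48]
[49] read 'a'  n13⇒n2 (via fail)
[50] read 'b'  n2⇒n11 (via fail)
[51] read 'b'  n11⇒n17
[52] read 'c'  n17⇒n7 (via fail)  emit P1@[52:52]
[53] read 'b'  n7⇒n11 (via fail)
[54] read 'c'  n11⇒n7 (via fail)  emit P1@[54:54]
[55] read 'b'  n7⇒n11 (via fail)
[56] read 'a'  n11⇒n12
[57] read 'a'  n12⇒n13  emit P3@[55:57]
[58] read 'b'  n13⇒n11 (via fail)
[59] read 'b'  n11⇒n17
[60] read 'b'  n17⇒n18
[61] read 'b'  n18⇒n19  emit P7@[58:61]
[62] read 'a'  n19⇒n12 (via fail)

Result: [[3,7],[4,5],[4,7],[5,5],[5,7],[6,5],[6,7],[7,5],[7,7],[8,5],[8,7],[9,5],[9,7],[10,1],[11,1],[12,1],[15,3],[16,1],[16,6],[19,0],[19,1],[23,3],[24,1],[24,6],[25,1],[26,1],[27,2],[30,3],[31,1],[31,6],[32,1],[34,1],[35,4],[36,1],[41,1],[41,6],[44,0],[44,1],[45,1],[48,3],[52,1],[54,1],[57,3],[61,7]]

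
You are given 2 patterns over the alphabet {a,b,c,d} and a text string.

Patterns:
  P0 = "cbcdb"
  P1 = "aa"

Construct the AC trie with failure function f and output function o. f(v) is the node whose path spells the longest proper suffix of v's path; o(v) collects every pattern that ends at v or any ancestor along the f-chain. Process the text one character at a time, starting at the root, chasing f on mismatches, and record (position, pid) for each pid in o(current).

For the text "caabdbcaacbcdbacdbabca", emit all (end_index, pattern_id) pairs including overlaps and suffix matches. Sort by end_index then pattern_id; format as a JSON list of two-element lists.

Build:
Trie (insert patterns):
  0='ε' goto a→6 c→1
  1='c' goto b→2
  2='cb' goto c→3
  3='cbc' goto d→4
  4='cbcd' goto b→5
  5='cbcdb' goto ·  [P0 ends]
  6='a' goto a→7
  7='aa' goto ·  [P1 ends]

BFS fail/out derivation:
  n1('c'): parent n0 fail=0; on 'c' 0 → fail=0;  out ∅∪∅=∅
  n6('a'): parent n0 fail=0; on 'a' 0 → fail=0;  out ∅∪∅=∅
  n2('cb'): parent n1 fail=0; on 'b' 0 → fail=0;  out ∅∪∅=∅
  n7('aa'): parent n6 fail=0; on 'a' 0 → fail=6;  out {1}∪∅={1}
  n3('cbc'): parent n2 fail=0; on 'c' 0 → fail=1;  out ∅∪∅=∅
  n4('cbcd'): parent n3 fail=1; on 'd' 1→0 → fail=0;  out ∅∪∅=∅
  n5('cbcdb'): parent n4 fail=0; on 'b' 0 → fail=0;  out {0}∪∅={0}

Text stream:
i=0 'c': node 0→1
i=1 'a': node 1→6 (via fail)
i=2 'a': node 6→7  ** P1@[1:2]
i=3 'b': node 7→0 (via fail)
i=4 'd': node 0→0
i=5 'b': node 0→0
i=6 'c': node 0→1
i=7 'a': node 1→6 (via fail)
i=8 'a': node 6→7  ** P1@[7:8]
i=9 'c': node 7→1 (via fail)
i=10 'b': node 1→2
i=11 'c': node 2→3
i=12 'd': node 3→4
i=13 'b': node 4→5  ** P0@[9:13]
i=14 'a': node 5→6 (via fail)
i=15 'c': node 6→1 (via fail)
i=16 'd': node 1→0 (via fail)
i=17 'b': node 0→0
i=18 'a': node 0→6
i=19 'b': node 6→0 (via fail)
i=20 'c': node 0→1
i=21 'a': node 1→6 (via fail)

Matches: [[2,1],[8,1],[13,0]]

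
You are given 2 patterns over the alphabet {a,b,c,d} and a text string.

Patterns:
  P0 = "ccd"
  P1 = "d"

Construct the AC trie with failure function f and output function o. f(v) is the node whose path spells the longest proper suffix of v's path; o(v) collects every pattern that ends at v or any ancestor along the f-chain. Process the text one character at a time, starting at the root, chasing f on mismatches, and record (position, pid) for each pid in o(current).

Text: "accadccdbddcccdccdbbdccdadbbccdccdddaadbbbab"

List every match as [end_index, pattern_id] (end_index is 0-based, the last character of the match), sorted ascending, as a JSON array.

Construct AC machine:
Trie nodes:
  n0 'ε': c→1 d→4
  n1 'c': c→2
  n2 'cc': d→3
  n3 'ccd': ·  [P0 ends]
  n4 'd': ·  [P1 ends]

BFS fail/out derivation:
  fail(1) 'c': from fail(0)=0 chase 'c': 0 ⇒ 0;  out=∅∪out(0)=∅
  fail(4) 'd': from fail(0)=0 chase 'd': 0 ⇒ 0;  out={1}∪out(0)={1}
  fail(2) 'cc': from fail(1)=0 chase 'c': 0 ⇒ 1;  out=∅∪out(1)=∅
  fail(3) 'ccd': from fail(2)=1 chase 'd': 1→0 ⇒ 4;  out={0}∪out(4)={0,1}

Run:
[0] read 'a'  n0⇒n0
[1] read 'c'  n0⇒n1
[2] read 'c'  n1⇒n2
[3] read 'a'  n2⇒n0 (via fail)
[4] read 'd'  n0⇒n4  → match P1@[4:4]
[5] read 'c'  n4⇒n1 (via fail)
[6] read 'c'  n1⇒n2
[7] read 'd'  n2⇒n3  → match P0@[5:7],P1@[7:7]
[8] read 'b'  n3⇒n0 (via fail)
[9] read 'd'  n0⇒n4  → match P1@[9:9]
[10] read 'd'  n4⇒n4 (via fail)  → match P1@[10:10]
[11] read 'c'  n4⇒n1 (via fail)
[12] read 'c'  n1⇒n2
[13] read 'c'  n2⇒n2 (via fail)
[14] read 'd'  n2⇒n3  → match P0@[12:14],P1@[14:14]
[15] read 'c'  n3⇒n1 (via fail)
[16] read 'c'  n1⇒n2
[17] read 'd'  n2⇒n3  → match P0@[15:17],P1@[17:17]
[18] read 'b'  n3⇒n0 (via fail)
[19] read 'b'  n0⇒n0
[20] read 'd'  n0⇒n4  → match P1@[20:20]
[21] read 'c'  n4⇒n1 (via fail)
[22] read 'c'  n1⇒n2
[23] read 'd'  n2⇒n3  → match P0@[21:23],P1@[23:23]
[24] read 'a'  n3⇒n0 (via fail)
[25] read 'd'  n0⇒n4  → match P1@[25:25]
[26] read 'b'  n4⇒n0 (via fail)
[27] read 'b'  n0⇒n0
[28] read 'c'  n0⇒n1
[29] read 'c'  n1⇒n2
[30] read 'd'  n2⇒n3  → match P0@[28:30],P1@[30:30]
[31] read 'c'  n3⇒n1 (via fail)
[32] read 'c'  n1⇒n2
[33] read 'd'  n2⇒n3  → match P0@[31:33],P1@[33:33]
[34] read 'd'  n3⇒n4 (via fail)  → match P1@[34:34]
[35] read 'd'  n4⇒n4 (via fail)  → match P1@[35:35]
[36] read 'a'  n4⇒n0 (via fail)
[37] read 'a'  n0⇒n0
[38] read 'd'  n0⇒n4  → match P1@[38:38]
[39] read 'b'  n4⇒n0 (via fail)
[40] read 'b'  n0⇒n0
[41] read 'b'  n0⇒n0
[42] read 'a'  n0⇒n0
[43] read 'b'  n0⇒n0

Result: [[4,1],[7,0],[7,1],[9,1],[10,1],[14,0],[14,1],[17,0],[17,1],[20,1],[23,0],[23,1],[25,1],[30,0],[30,1],[33,0],[33,1],[34,1],[35,1],[38,1]]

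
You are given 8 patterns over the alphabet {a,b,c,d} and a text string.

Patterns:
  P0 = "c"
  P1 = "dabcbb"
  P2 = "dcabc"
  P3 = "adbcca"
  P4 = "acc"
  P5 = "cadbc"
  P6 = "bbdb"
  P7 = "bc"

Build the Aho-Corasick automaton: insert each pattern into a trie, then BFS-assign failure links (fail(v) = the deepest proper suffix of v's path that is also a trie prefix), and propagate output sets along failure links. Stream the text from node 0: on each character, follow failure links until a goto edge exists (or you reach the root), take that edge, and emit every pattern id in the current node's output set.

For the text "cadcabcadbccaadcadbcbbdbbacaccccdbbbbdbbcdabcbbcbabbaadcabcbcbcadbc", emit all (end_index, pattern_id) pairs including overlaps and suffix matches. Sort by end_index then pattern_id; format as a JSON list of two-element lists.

Build automaton:
Trie (insert patterns):
  n0 'ε': a→12 b→24 c→1 d→2
  n1 'c': a→20  ←P0
  n2 'd': a→3 c→8
  n3 'da': b→4
  n4 'dab': c→5
  n5 'dabc': b→6
  n6 'dabcb': b→7
  n7 'dabcbb': ·  ←P1
  n8 'dc': a→9
  n9 'dca': b→10
  n10 'dcab': c→11
  n11 'dcabc': ·  ←P2
  n12 'a': c→18 d→13
  n13 'ad': b→14
  n14 'adb': c→15
  n15 'adbc': c→16
  n16 'adbcc': a→17
  n17 'adbcca': ·  ←P3
  n18 'ac': c→19
  n19 'acc': ·  ←P4
  n20 'ca': d→21
  n21 'cad': b→22
  n22 'cadb': c→23
  n23 'cadbc': ·  ←P5
  n24 'b': b→25 c→28
  n25 'bb': d→26
  n26 'bbd': b→27
  n27 'bbdb': ·  ←P6
  n28 'bc': ·  ←P7

Failure links (BFS by depth):
  fail(1) 'c': from fail(0)=0 chase 'c': 0 ⇒ 0;  out={0}∪out(0)={0}
  fail(2) 'd': from fail(0)=0 chase 'd': 0 ⇒ 0;  out=∅∪out(0)=∅
  fail(12) 'a': from fail(0)=0 chase 'a': 0 ⇒ 0;  out=∅∪out(0)=∅
  fail(24) 'b': from fail(0)=0 chase 'b': 0 ⇒ 0;  out=∅∪out(0)=∅
  fail(3) 'da': from fail(2)=0 chase 'a': 0 ⇒ 12;  out=∅∪out(12)=∅
  fail(8) 'dc': from fail(2)=0 chase 'c': 0 ⇒ 1;  out=∅∪out(1)={0}
  fail(13) 'ad': from fail(12)=0 chase 'd': 0 ⇒ 2;  out=∅∪out(2)=∅
  fail(18) 'ac': from fail(12)=0 chase 'c': 0 ⇒ 1;  out=∅∪out(1)={0}
  fail(20) 'ca': from fail(1)=0 chase 'a': 0 ⇒ 12;  out=∅∪out(12)=∅
  fail(25) 'bb': from fail(24)=0 chase 'b': 0 ⇒ 24;  out=∅∪out(24)=∅
  fail(28) 'bc': from fail(24)=0 chase 'c': 0 ⇒ 1;  out={7}∪out(1)={0,7}
  fail(4) 'dab': from fail(3)=12 chase 'b': 12→0 ⇒ 24;  out=∅∪out(24)=∅
  fail(9) 'dca': from fail(8)=1 chase 'a': 1 ⇒ 20;  out=∅∪out(20)=∅
  fail(14) 'adb': from fail(13)=2 chase 'b': 2→0 ⇒ 24;  out=∅∪out(24)=∅
  fail(19) 'acc': from fail(18)=1 chase 'c': 1→0 ⇒ 1;  out={4}∪out(1)={0,4}
  fail(21) 'cad': from fail(20)=12 chase 'd': 12 ⇒ 13;  out=∅∪out(13)=∅
  fail(26) 'bbd': from fail(25)=24 chase 'd': 24→0 ⇒ 2;  out=∅∪out(2)=∅
  fail(5) 'dabc': from fail(4)=24 chase 'c': 24 ⇒ 28;  out=∅∪out(28)={0,7}
  fail(10) 'dcab': from fail(9)=20 chase 'b': 20→12→0 ⇒ 24;  out=∅∪out(24)=∅
  fail(15) 'adbc': from fail(14)=24 chase 'c': 24 ⇒ 28;  out=∅∪out(28)={0,7}
  fail(22) 'cadb': from fail(21)=13 chase 'b': 13 ⇒ 14;  out=∅∪out(14)=∅
  fail(27) 'bbdb': from fail(26)=2 chase 'b': 2→0 ⇒ 24;  out={6}∪out(24)={6}
  fail(6) 'dabcb': from fail(5)=28 chase 'b': 28→1→0 ⇒ 24;  out=∅∪out(24)=∅
  fail(11) 'dcabc': from fail(10)=24 chase 'c': 24 ⇒ 28;  out={2}∪out(28)={0,2,7}
  fail(16) 'adbcc': from fail(15)=28 chase 'c': 28→1→0 ⇒ 1;  out=∅∪out(1)={0}
  fail(23) 'cadbc': from fail(22)=14 chase 'c': 14 ⇒ 15;  out={5}∪out(15)={0,5,7}
  fail(7) 'dabcbb': from fail(6)=24 chase 'b': 24 ⇒ 25;  out={1}∪out(25)={1}
  fail(17) 'adbcca': from fail(16)=1 chase 'a': 1 ⇒ 20;  out={3}∪out(20)={3}

Text stream:
pos 0 'c': at 1  → match P0@[0:0]
pos 1 'a': at 20
pos 2 'd': at 21
pos 3 'c': at 8 (via fail)  → match P0@[3:3]
pos 4 'a': at 9
pos 5 'b': at 10
pos 6 'c': at 11  → match P0@[6:6],P2@[2:6],P7@[5:6]
pos 7 'a': at 20 (via fail)
pos 8 'd': at 21
pos 9 'b': at 22
pos 10 'c': at 23  → match P0@[10:10],P5@[6:10],P7@[9:10]
pos 11 'c': at 16 (via fail)  → match P0@[11:11]
pos 12 'a': at 17  → match P3@[7:12]
pos 13 'a': at 12 (via fail)
pos 14 'd': at 13
pos 15 'c': at 8 (via fail)  → match P0@[15:15]
pos 16 'a': at 9
pos 17 'd': at 21 (via fail)
pos 18 'b': at 22
pos 19 'c': at 23  → match P0@[19:19],P5@[15:19],P7@[18:19]
pos 20 'b': at 24 (via fail)
pos 21 'b': at 25
pos 22 'd': at 26
pos 23 'b': at 27  → match P6@[20:23]
pos 24 'b': at 25 (via fail)
pos 25 'a': at 12 (via fail)
pos 26 'c': at 18  → match P0@[26:26]
pos 27 'a': at 20 (via fail)
pos 28 'c': at 18 (via fail)  → match P0@[28:28]
pos 29 'c': at 19  → match P0@[29:29],P4@[27:29]
pos 30 'c': at 1 (via fail)  → match P0@[30:30]
pos 31 'c': at 1 (via fail)  → match P0@[31:31]
pos 32 'd': at 2 (via fail)
pos 33 'b': at 24 (via fail)
pos 34 'b': at 25
pos 35 'b': at 25 (via fail)
pos 36 'b': at 25 (via fail)
pos 37 'd': at 26
pos 38 'b': at 27  → match P6@[35:38]
pos 39 'b': at 25 (via fail)
pos 40 'c': at 28 (via fail)  → match P0@[40:40],P7@[39:40]
pos 41 'd': at 2 (via fail)
pos 42 'a': at 3
pos 43 'b': at 4
pos 44 'c': at 5  → match P0@[44:44],P7@[43:44]
pos 45 'b': at 6
pos 46 'b': at 7  → match P1@[41:46]
pos 47 'c': at 28 (via fail)  → match P0@[47:47],P7@[46:47]
pos 48 'b': at 24 (via fail)
pos 49 'a': at 12 (via fail)
pos 50 'b': at 24 (via fail)
pos 51 'b': at 25
pos 52 'a': at 12 (via fail)
pos 53 'a': at 12 (via fail)
pos 54 'd': at 13
pos 55 'c': at 8 (via fail)  → match P0@[55:55]
pos 56 'a': at 9
pos 57 'b': at 10
pos 58 'c': at 11  → match P0@[58:58],P2@[54:58],P7@[57:58]
pos 59 'b': at 24 (via fail)
pos 60 'c': at 28  → match P0@[60:60],P7@[59:60]
pos 61 'b': at 24 (via fail)
pos 62 'c': at 28  → match P0@[62:62],P7@[61:62]
pos 63 'a': at 20 (via fail)
pos 64 'd': at 21
pos 65 'b': at 22
pos 66 'c': at 23  → match P0@[66:66],P5@[62:66],P7@[65:66]

Result: [[0,0],[3,0],[6,0],[6,2],[6,7],[10,0],[10,5],[10,7],[11,0],[12,3],[15,0],[19,0],[19,5],[19,7],[23,6],[26,0],[28,0],[29,0],[29,4],[30,0],[31,0],[38,6],[40,0],[40,7],[44,0],[44,7],[46,1],[47,0],[47,7],[55,0],[58,0],[58,2],[58,7],[60,0],[60,7],[62,0],[62,7],[66,0],[66,5],[66,7]]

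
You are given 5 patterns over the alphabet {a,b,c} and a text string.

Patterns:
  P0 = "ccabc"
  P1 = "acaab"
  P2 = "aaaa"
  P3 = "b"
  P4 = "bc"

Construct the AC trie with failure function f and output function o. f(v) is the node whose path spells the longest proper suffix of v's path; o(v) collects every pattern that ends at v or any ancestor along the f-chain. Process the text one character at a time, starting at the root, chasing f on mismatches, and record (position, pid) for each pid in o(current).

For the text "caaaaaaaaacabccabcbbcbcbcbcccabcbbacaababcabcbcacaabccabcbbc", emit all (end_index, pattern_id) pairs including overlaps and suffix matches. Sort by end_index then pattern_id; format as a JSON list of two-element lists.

Build:
Trie nodes:
  0='ε' goto a→6 b→14 c→1
  1='c' goto c→2
  2='cc' goto a→3
  3='cca' goto b→4
  4='ccab' goto c→5
  5='ccabc' goto ·  ←P0
  6='a' goto a→11 c→7
  7='ac' goto a→8
  8='aca' goto a→9
  9='acaa' goto b→10
  10='acaab' goto ·  ←P1
  11='aa' goto a→12
  12='aaa' goto a→13
  13='aaaa' goto ·  ←P2
  14='b' goto c→15  ←P3
  15='bc' goto ·  ←P4

Failure links (BFS by depth):
  n1('c'): parent n0 fail=0; on 'c' 0 → fail=0;  out ∅∪∅=∅
  n6('a'): parent n0 fail=0; on 'a' 0 → fail=0;  out ∅∪∅=∅
  n14('b'): parent n0 fail=0; on 'b' 0 → fail=0;  out {3}∪∅={3}
  n2('cc'): parent n1 fail=0; on 'c' 0 → fail=1;  out ∅∪∅=∅
  n7('ac'): parent n6 fail=0; on 'c' 0 → fail=1;  out ∅∪∅=∅
  n11('aa'): parent n6 fail=0; on 'a' 0 → fail=6;  out ∅∪∅=∅
  n15('bc'): parent n14 fail=0; on 'c' 0 → fail=1;  out {4}∪∅={4}
  n3('cca'): parent n2 fail=1; on 'a' 1→0 → fail=6;  out ∅∪∅=∅
  n8('aca'): parent n7 fail=1; on 'a' 1→0 → fail=6;  out ∅∪∅=∅
  n12('aaa'): parent n11 fail=6; on 'a' 6 → fail=11;  out ∅∪∅=∅
  n4('ccab'): parent n3 fail=6; on 'b' 6→0 → fail=14;  out ∅∪{3}={3}
  n9('acaa'): parent n8 fail=6; on 'a' 6 → fail=11;  out ∅∪∅=∅
  n13('aaaa'): parent n12 fail=11; on 'a' 11 → fail=12;  out {2}∪∅={2}
  n5('ccabc'): parent n4 fail=14; on 'c' 14 → fail=15;  out {0}∪{4}={0,4}
  n10('acaab'): parent n9 fail=11; on 'b' 11→6→0 → fail=14;  out {1}∪{3}={1,3}

Text stream:
[0] read 'c'  n0⇒n1
[1] read 'a'  n1⇒n6 (via fail)
[2] read 'a'  n6⇒n11
[3] read 'a'  n11⇒n12
[4] read 'a'  n12⇒n13  emit P2@[1:4]
[5] read 'a'  n13⇒n13 (via fail)  emit P2@[2:5]
[6] read 'a'  n13⇒n13 (via fail)  emit P2@[3:6]
[7] read 'a'  n13⇒n13 (via fail)  emit P2@[4:7]
[8] read 'a'  n13⇒n13 (via fail)  emit P2@[5:8]
[9] read 'a'  n13⇒n13 (via fail)  emit P2@[6:9]
[10] read 'c'  n13⇒n7 (via fail)
[11] read 'a'  n7⇒n8
[12] read 'b'  n8⇒n14 (via fail)  emit P3@[12:12]
[13] read 'c'  n14⇒n15  emit P4@[12:13]
[14] read 'c'  n15⇒n2 (via fail)
[15] read 'a'  n2⇒n3
[16] read 'b'  n3⇒n4  emit P3@[16:16]
[17] read 'c'  n4⇒n5  emit P0@[13:17],P4@[16:17]
[18] read 'b'  n5⇒n14 (via fail)  emit P3@[18:18]
[19] read 'b'  n14⇒n14 (via fail)  emit P3@[19:19]
[20] read 'c'  n14⇒n15  emit P4@[19:20]
[21] read 'b'  n15⇒n14 (via fail)  emit P3@[21:21]
[22] read 'c'  n14⇒n15  emit P4@[21:22]
[23] read 'b'  n15⇒n14 (via fail)  emit P3@[23:23]
[24] read 'c'  n14⇒n15  emit P4@[23:24]
[25] read 'b'  n15⇒n14 (via fail)  emit P3@[25:25]
[26] read 'c'  n14⇒n15  emit P4@[25:26]
[27] read 'c'  n15⇒n2 (via fail)
[28] read 'c'  n2⇒n2 (via fail)
[29] read 'a'  n2⇒n3
[30] read 'b'  n3⇒n4  emit P3@[30:30]
[31] read 'c'  n4⇒n5  emit P0@[27:31],P4@[30:31]
[32] read 'b'  n5⇒n14 (via fail)  emit P3@[32:32]
[33] read 'b'  n14⇒n14 (via fail)  emit P3@[33:33]
[34] read 'a'  n14⇒n6 (via fail)
[35] read 'c'  n6⇒n7
[36] read 'a'  n7⇒n8
[37] read 'a'  n8⇒n9
[38] read 'b'  n9⇒n10  emit P1@[34:38],P3@[38:38]
[39] read 'a'  n10⇒n6 (via fail)
[40] read 'b'  n6⇒n14 (via fail)  emit P3@[40:40]
[41] read 'c'  n14⇒n15  emit P4@[40:41]
[42] read 'a'  n15⇒n6 (via fail)
[43] read 'b'  n6⇒n14 (via fail)  emit P3@[43:43]
[44] read 'c'  n14⇒n15  emit P4@[43:44]
[45] read 'b'  n15⇒n14 (via fail)  emit P3@[45:45]
[46] read 'c'  n14⇒n15  emit P4@[45:46]
[47] read 'a'  n15⇒n6 (via fail)
[48] read 'c'  n6⇒n7
[49] read 'a'  n7⇒n8
[50] read 'a'  n8⇒n9
[51] read 'b'  n9⇒n10  emit P1@[47:51],P3@[51:51]
[52] read 'c'  n10⇒n15 (via fail)  emit P4@[51:52]
[53] read 'c'  n15⇒n2 (via fail)
[54] read 'a'  n2⇒n3
[55] read 'b'  n3⇒n4  emit P3@[55:55]
[56] read 'c'  n4⇒n5  emit P0@[52:56],P4@[55:56]
[57] read 'b'  n5⇒n14 (via fail)  emit P3@[57:57]
[58] read 'b'  n14⇒n14 (via fail)  emit P3@[58:58]
[59] read 'c'  n14⇒n15  emit P4@[58:59]

Result: [[4,2],[5,2],[6,2],[7,2],[8,2],[9,2],[12,3],[13,4],[16,3],[17,0],[17,4],[18,3],[19,3],[20,4],[21,3],[22,4],[23,3],[24,4],[25,3],[26,4],[30,3],[31,0],[31,4],[32,3],[33,3],[38,1],[38,3],[40,3],[41,4],[43,3],[44,4],[45,3],[46,4],[51,1],[51,3],[52,4],[55,3],[56,0],[56,4],[57,3],[58,3],[59,4]]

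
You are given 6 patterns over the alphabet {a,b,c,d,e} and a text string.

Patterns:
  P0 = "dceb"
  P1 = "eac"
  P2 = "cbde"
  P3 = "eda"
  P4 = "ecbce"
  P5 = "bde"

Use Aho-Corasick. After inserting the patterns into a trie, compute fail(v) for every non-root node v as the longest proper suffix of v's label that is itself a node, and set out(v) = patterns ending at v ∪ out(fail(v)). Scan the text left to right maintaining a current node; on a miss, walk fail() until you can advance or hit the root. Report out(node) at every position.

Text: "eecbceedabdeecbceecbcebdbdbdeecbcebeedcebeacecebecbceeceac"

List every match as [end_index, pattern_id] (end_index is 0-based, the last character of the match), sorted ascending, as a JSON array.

Build:
Trie nodes:
  0='ε' goto b→18 c→8 d→1 e→5
  1='d' goto c→2
  2='dc' goto e→3
  3='dce' goto b→4
  4='dceb' goto ·  [P0 ends]
  5='e' goto a→6 c→14 d→12
  6='ea' goto c→7
  7='eac' goto ·  [P1 ends]
  8='c' goto b→9
  9='cb' goto d→10
  10='cbd' goto e→11
  11='cbde' goto ·  [P2 ends]
  12='ed' goto a→13
  13='eda' goto ·  [P3 ends]
  14='ec' goto b→15
  15='ecb' goto c→16
  16='ecbc' goto e→17
  17='ecbce' goto ·  [P4 ends]
  18='b' goto d→19
  19='bd' goto e→20
  20='bde' goto ·  [P5 ends]

BFS fail/out derivation:
  n1('d'): parent n0 fail=0; on 'd' 0 → fail=0;  out ∅∪∅=∅
  n5('e'): parent n0 fail=0; on 'e' 0 → fail=0;  out ∅∪∅=∅
  n8('c'): parent n0 fail=0; on 'c' 0 → fail=0;  out ∅∪∅=∅
  n18('b'): parent n0 fail=0; on 'b' 0 → fail=0;  out ∅∪∅=∅
  n2('dc'): parent n1 fail=0; on 'c' 0 → fail=8;  out ∅∪∅=∅
  n6('ea'): parent n5 fail=0; on 'a' 0 → fail=0;  out ∅∪∅=∅
  n9('cb'): parent n8 fail=0; on 'b' 0 → fail=18;  out ∅∪∅=∅
  n12('ed'): parent n5 fail=0; on 'd' 0 → fail=1;  out ∅∪∅=∅
  n14('ec'): parent n5 fail=0; on 'c' 0 → fail=8;  out ∅∪∅=∅
  n19('bd'): parent n18 fail=0; on 'd' 0 → fail=1;  out ∅∪∅=∅
  n3('dce'): parent n2 fail=8; on 'e' 8→0 → fail=5;  out ∅∪∅=∅
  n7('eac'): parent n6 fail=0; on 'c' 0 → fail=8;  out {1}∪∅={1}
  n10('cbd'): parent n9 fail=18; on 'd' 18 → fail=19;  out ∅∪∅=∅
  n13('eda'): parent n12 fail=1; on 'a' 1→0 → fail=0;  out {3}∪∅={3}
  n15('ecb'): parent n14 fail=8; on 'b' 8 → fail=9;  out ∅∪∅=∅
  n20('bde'): parent n19 fail=1; on 'e' 1→0 → fail=5;  out {5}∪∅={5}
  n4('dceb'): parent n3 fail=5; on 'b' 5→0 → fail=18;  out {0}∪∅={0}
  n11('cbde'): parent n10 fail=19; on 'e' 19 → fail=20;  out {2}∪{5}={2,5}
  n16('ecbc'): parent n15 fail=9; on 'c' 9→18→0 → fail=8;  out ∅∪∅=∅
  n17('ecbce'): parent n16 fail=8; on 'e' 8→0 → fail=5;  out {4}∪∅={4}

Scan:
i=0 'e': node 0→5
i=1 'e': node 5→5 ·f
i=2 'c': node 5→14
i=3 'b': node 14→15
i=4 'c': node 15→16
i=5 'e': node 16→17  emit P4@[1:5]
i=6 'e': node 17→5 ·f
i=7 'd': node 5→12
i=8 'a': node 12→13  emit P3@[6:8]
i=9 'b': node 13→18 ·f
i=10 'd': node 18→19
i=11 'e': node 19→20  emit P5@[9:11]
i=12 'e': node 20→5 ·f
i=13 'c': node 5→14
i=14 'b': node 14→15
i=15 'c': node 15→16
i=16 'e': node 16→17  emit P4@[12:16]
i=17 'e': node 17→5 ·f
i=18 'c': node 5→14
i=19 'b': node 14→15
i=20 'c': node 15→16
i=21 'e': node 16→17  emit P4@[17:21]
i=22 'b': node 17→18 ·f
i=23 'd': node 18→19
i=24 'b': node 19→18 ·f
i=25 'd': node 18→19
i=26 'b': node 19→18 ·f
i=27 'd': node 18→19
i=28 'e': node 19→20  emit P5@[26:28]
i=29 'e': node 20→5 ·f
i=30 'c': node 5→14
i=31 'b': node 14→15
i=32 'c': node 15→16
i=33 'e': node 16→17  emit P4@[29:33]
i=34 'b': node 17→18 ·f
i=35 'e': node 18→5 ·f
i=36 'e': node 5→5 ·f
i=37 'd': node 5→12
i=38 'c': node 12→2 ·f
i=39 'e': node 2→3
i=40 'b': node 3→4  emit P0@[37:40]
i=41 'e': node 4→5 ·f
i=42 'a': node 5→6
i=43 'c': node 6→7  emit P1@[41:43]
i=44 'e': node 7→5 ·f
i=45 'c': node 5→14
i=46 'e': node 14→5 ·f
i=47 'b': node 5→18 ·f
i=48 'e': node 18→5 ·f
i=49 'c': node 5→14
i=50 'b': node 14→15
i=51 'c': node 15→16
i=52 'e': node 16→17  emit P4@[48:52]
i=53 'e': node 17→5 ·f
i=54 'c': node 5→14
i=55 'e': node 14→5 ·f
i=56 'a': node 5→6
i=57 'c': node 6→7  emit P1@[55:57]

Result: [[5,4],[8,3],[11,5],[16,4],[21,4],[28,5],[33,4],[40,0],[43,1],[52,4],[57,1]]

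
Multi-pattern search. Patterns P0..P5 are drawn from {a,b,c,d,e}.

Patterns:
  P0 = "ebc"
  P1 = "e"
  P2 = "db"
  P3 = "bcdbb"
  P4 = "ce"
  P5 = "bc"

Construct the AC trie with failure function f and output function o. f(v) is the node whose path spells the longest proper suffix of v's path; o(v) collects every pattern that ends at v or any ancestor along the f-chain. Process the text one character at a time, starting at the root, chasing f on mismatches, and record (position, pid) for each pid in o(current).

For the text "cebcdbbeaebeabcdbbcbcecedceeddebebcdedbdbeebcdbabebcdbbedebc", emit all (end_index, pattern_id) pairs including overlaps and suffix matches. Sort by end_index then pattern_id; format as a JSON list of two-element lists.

Build:
Trie (insert patterns):
  0='ε' goto b→6 c→11 d→4 e→1
  1='e' goto b→2  [P1 ends]
  2='eb' goto c→3
  3='ebc' goto ·  [P0 ends]
  4='d' goto b→5
  5='db' goto ·  [P2 ends]
  6='b' goto c→7
  7='bc' goto d→8  [P5 ends]
  8='bcd' goto b→9
  9='bcdb' goto b→10
  10='bcdbb' goto ·  [P3 ends]
  11='c' goto e→12
  12='ce' goto ·  [P4 ends]

Failure links (BFS by depth):
  fail(1) 'e': from fail(0)=0 chase 'e': 0 ⇒ 0;  out={1}∪out(0)={1}
  fail(4) 'd': from fail(0)=0 chase 'd': 0 ⇒ 0;  out=∅∪out(0)=∅
  fail(6) 'b': from fail(0)=0 chase 'b': 0 ⇒ 0;  out=∅∪out(0)=∅
  fail(11) 'c': from fail(0)=0 chase 'c': 0 ⇒ 0;  out=∅∪out(0)=∅
  fail(2) 'eb': from fail(1)=0 chase 'b': 0 ⇒ 6;  out=∅∪out(6)=∅
  fail(5) 'db': from fail(4)=0 chase 'b': 0 ⇒ 6;  out={2}∪out(6)={2}
  fail(7) 'bc': from fail(6)=0 chase 'c': 0 ⇒ 11;  out={5}∪out(11)={5}
  fail(12) 'ce': from fail(11)=0 chase 'e': 0 ⇒ 1;  out={4}∪out(1)={1,4}
  fail(3) 'ebc': from fail(2)=6 chase 'c': 6 ⇒ 7;  out={0}∪out(7)={0,5}
  fail(8) 'bcd': from fail(7)=11 chase 'd': 11→0 ⇒ 4;  out=∅∪out(4)=∅
  fail(9) 'bcdb': from fail(8)=4 chase 'b': 4 ⇒ 5;  out=∅∪out(5)={2}
  fail(10) 'bcdbb': from fail(9)=5 chase 'b': 5→6→0 ⇒ 6;  out={3}∪out(6)={3}

Text stream:
[0] read 'c'  n0⇒n11
[1] read 'e'  n11⇒n12  emit P1@[1:1],P4@[0:1]
[2] read 'b'  n12⇒n2 (fail-walked)
[3] read 'c'  n2⇒n3  emit P0@[1:3],P5@[2:3]
[4] read 'd'  n3⇒n8 (fail-walked)
[5] read 'b'  n8⇒n9  emit P2@[4:5]
[6] read 'b'  n9⇒n10  emit P3@[2:6]
[7] read 'e'  n10⇒n1 (fail-walked)  emit P1@[7:7]
[8] read 'a'  n1⇒n0 (fail-walked)
[9] read 'e'  n0⇒n1  emit P1@[9:9]
[10] read 'b'  n1⇒n2
[11] read 'e'  n2⇒n1 (fail-walked)  emit P1@[11:11]
[12] read 'a'  n1⇒n0 (fail-walked)
[13] read 'b'  n0⇒n6
[14] read 'c'  n6⇒n7  emit P5@[13:14]
[15] read 'd'  n7⇒n8
[16] read 'b'  n8⇒n9  emit P2@[15:16]
[17] read 'b'  n9⇒n10  emit P3@[13:17]
[18] read 'c'  n10⇒n7 (fail-walked)  emit P5@[17:18]
[19] read 'b'  n7⇒n6 (fail-walked)
[20] read 'c'  n6⇒n7  emit P5@[19:20]
[21] read 'e'  n7⇒n12 (fail-walked)  emit P1@[21:21],P4@[20:21]
[22] read 'c'  n12⇒n11 (fail-walked)
[23] read 'e'  n11⇒n12  emit P1@[23:23],P4@[22:23]
[24] read 'd'  n12⇒n4 (fail-walked)
[25] read 'c'  n4⇒n11 (fail-walked)
[26] read 'e'  n11⇒n12  emit P1@[26:26],P4@[25:26]
[27] read 'e'  n12⇒n1 (fail-walked)  emit P1@[27:27]
[28] read 'd'  n1⇒n4 (fail-walked)
[29] read 'd'  n4⇒n4 (fail-walked)
[30] read 'e'  n4⇒n1 (fail-walked)  emit P1@[30:30]
[31] read 'b'  n1⇒n2
[32] read 'e'  n2⇒n1 (fail-walked)  emit P1@[32:32]
[33] read 'b'  n1⇒n2
[34] read 'c'  n2⇒n3  emit P0@[32:34],P5@[33:34]
[35] read 'd'  n3⇒n8 (fail-walked)
[36] read 'e'  n8⇒n1 (fail-walked)  emit P1@[36:36]
[37] read 'd'  n1⇒n4 (fail-walked)
[38] read 'b'  n4⇒n5  emit P2@[37:38]
[39] read 'd'  n5⇒n4 (fail-walked)
[40] read 'b'  n4⇒n5  emit P2@[39:40]
[41] read 'e'  n5⇒n1 (fail-walked)  emit P1@[41:41]
[42] read 'e'  n1⇒n1 (fail-walked)  emit P1@[42:42]
[43] read 'b'  n1⇒n2
[44] read 'c'  n2⇒n3  emit P0@[42:44],P5@[43:44]
[45] read 'd'  n3⇒n8 (fail-walked)
[46] read 'b'  n8⇒n9  emit P2@[45:46]
[47] read 'a'  n9⇒n0 (fail-walked)
[48] read 'b'  n0⇒n6
[49] read 'e'  n6⇒n1 (fail-walked)  emit P1@[49:49]
[50] read 'b'  n1⇒n2
[51] read 'c'  n2⇒n3  emit P0@[49:51],P5@[50:51]
[52] read 'd'  n3⇒n8 (fail-walked)
[53] read 'b'  n8⇒n9  emit P2@[52:53]
[54] read 'b'  n9⇒n10  emit P3@[50:54]
[55] read 'e'  n10⇒n1 (fail-walked)  emit P1@[55:55]
[56] read 'd'  n1⇒n4 (fail-walked)
[57] read 'e'  n4⇒n1 (fail-walked)  emit P1@[57:57]
[58] read 'b'  n1⇒n2
[59] read 'c'  n2⇒n3  emit P0@[57:59],P5@[58:59]

Matches: [[1,1],[1,4],[3,0],[3,5],[5,2],[6,3],[7,1],[9,1],[11,1],[14,5],[16,2],[17,3],[18,5],[20,5],[21,1],[21,4],[23,1],[23,4],[26,1],[26,4],[27,1],[30,1],[32,1],[34,0],[34,5],[36,1],[38,2],[40,2],[41,1],[42,1],[44,0],[44,5],[46,2],[49,1],[51,0],[51,5],[53,2],[54,3],[55,1],[57,1],[59,0],[59,5]]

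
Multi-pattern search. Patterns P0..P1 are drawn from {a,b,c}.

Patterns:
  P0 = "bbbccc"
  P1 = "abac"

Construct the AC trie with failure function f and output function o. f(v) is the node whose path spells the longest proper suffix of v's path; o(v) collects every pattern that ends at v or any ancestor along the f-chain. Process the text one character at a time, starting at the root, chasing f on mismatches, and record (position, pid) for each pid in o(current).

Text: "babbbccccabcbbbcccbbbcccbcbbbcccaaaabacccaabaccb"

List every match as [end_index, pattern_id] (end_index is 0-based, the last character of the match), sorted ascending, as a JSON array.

Build automaton:
Trie (insert patterns):
  0='ε' goto a→7 b→1
  1='b' goto b→2
  2='bb' goto b→3
  3='bbb' goto c→4
  4='bbbc' goto c→5
  5='bbbcc' goto c→6
  6='bbbccc' goto ·  [P0 ends]
  7='a' goto b→8
  8='ab' goto a→9
  9='aba' goto c→10
  10='abac' goto ·  [P1 ends]

Failure links (BFS by depth):
  fail(1) 'b': from fail(0)=0 chase 'b': 0 ⇒ 0;  out=∅∪out(0)=∅
  fail(7) 'a': from fail(0)=0 chase 'a': 0 ⇒ 0;  out=∅∪out(0)=∅
  fail(2) 'bb': from fail(1)=0 chase 'b': 0 ⇒ 1;  out=∅∪out(1)=∅
  fail(8) 'ab': from fail(7)=0 chase 'b': 0 ⇒ 1;  out=∅∪out(1)=∅
  fail(3) 'bbb': from fail(2)=1 chase 'b': 1 ⇒ 2;  out=∅∪out(2)=∅
  fail(9) 'aba': from fail(8)=1 chase 'a': 1→0 ⇒ 7;  out=∅∪out(7)=∅
  fail(4) 'bbbc': from fail(3)=2 chase 'c': 2→1→0 ⇒ 0;  out=∅∪out(0)=∅
  fail(10) 'abac': from fail(9)=7 chase 'c': 7→0 ⇒ 0;  out={1}∪out(0)={1}
  fail(5) 'bbbcc': from fail(4)=0 chase 'c': 0 ⇒ 0;  out=∅∪out(0)=∅
  fail(6) 'bbbccc': from fail(5)=0 chase 'c': 0 ⇒ 0;  out={0}∪out(0)={0}

Run:
[0] read 'b'  n0⇒n1
[1] read 'a'  n1⇒n7 (via fail)
[2] read 'b'  n7⇒n8
[3] read 'b'  n8⇒n2 (via fail)
[4] read 'b'  n2⇒n3
[5] read 'c'  n3⇒n4
[6] read 'c'  n4⇒n5
[7] read 'c'  n5⇒n6  emit P0@[2:7]
[8] read 'c'  n6⇒n0 (via fail)
[9] read 'a'  n0⇒n7
[10] read 'b'  n7⇒n8
[11] read 'c'  n8⇒n0 (via fail)
[12] read 'b'  n0⇒n1
[13] read 'b'  n1⇒n2
[14] read 'b'  n2⇒n3
[15] read 'c'  n3⇒n4
[16] read 'c'  n4⇒n5
[17] read 'c'  n5⇒n6  emit P0@[12:17]
[18] read 'b'  n6⇒n1 (via fail)
[19] read 'b'  n1⇒n2
[20] read 'b'  n2⇒n3
[21] read 'c'  n3⇒n4
[22] read 'c'  n4⇒n5
[23] read 'c'  n5⇒n6  emit P0@[18:23]
[24] read 'b'  n6⇒n1 (via fail)
[25] read 'c'  n1⇒n0 (via fail)
[26] read 'b'  n0⇒n1
[27] read 'b'  n1⇒n2
[28] read 'b'  n2⇒n3
[29] read 'c'  n3⇒n4
[30] read 'c'  n4⇒n5
[31] read 'c'  n5⇒n6  emit P0@[26:31]
[32] read 'a'  n6⇒n7 (via fail)
[33] read 'a'  n7⇒n7 (via fail)
[34] read 'a'  n7⇒n7 (via fail)
[35] read 'a'  n7⇒n7 (via fail)
[36] read 'b'  n7⇒n8
[37] read 'a'  n8⇒n9
[38] read 'c'  n9⇒n10  emit P1@[35:38]
[39] read 'c'  n10⇒n0 (via fail)
[40] read 'c'  n0⇒n0
[41] read 'a'  n0⇒n7
[42] read 'a'  n7⇒n7 (via fail)
[43] read 'b'  n7⇒n8
[44] read 'a'  n8⇒n9
[45] read 'c'  n9⇒n10  emit P1@[42:45]
[46] read 'c'  n10⇒n0 (via fail)
[47] read 'b'  n0⇒n1

Matches: [[7,0],[17,0],[23,0],[31,0],[38,1],[45,1]]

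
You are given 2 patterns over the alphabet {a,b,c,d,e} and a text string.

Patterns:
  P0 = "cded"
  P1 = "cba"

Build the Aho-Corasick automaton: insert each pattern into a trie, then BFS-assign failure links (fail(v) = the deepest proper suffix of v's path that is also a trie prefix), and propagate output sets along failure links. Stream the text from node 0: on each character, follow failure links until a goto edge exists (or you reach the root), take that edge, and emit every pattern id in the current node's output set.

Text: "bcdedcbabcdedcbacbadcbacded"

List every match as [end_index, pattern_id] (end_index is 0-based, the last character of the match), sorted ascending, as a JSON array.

Build automaton:
Trie (insert patterns):
  n0 'ε': c→1
  n1 'c': b→5 d→2
  n2 'cd': e→3
  n3 'cde': d→4
  n4 'cded': ·  [P0 ends]
  n5 'cb': a→6
  n6 'cba': ·  [P1 ends]

BFS fail/out derivation:
  n1('c'): parent n0 fail=0; on 'c' 0 → fail=0;  out ∅∪∅=∅
  n2('cd'): parent n1 fail=0; on 'd' 0 → fail=0;  out ∅∪∅=∅
  n5('cb'): parent n1 fail=0; on 'b' 0 → fail=0;  out ∅∪∅=∅
  n3('cde'): parent n2 fail=0; on 'e' 0 → fail=0;  out ∅∪∅=∅
  n6('cba'): parent n5 fail=0; on 'a' 0 → fail=0;  out {1}∪∅={1}
  n4('cded'): parent n3 fail=0; on 'd' 0 → fail=0;  out {0}∪∅={0}

Text stream:
pos 0 'b': at 0
pos 1 'c': at 1
pos 2 'd': at 2
pos 3 'e': at 3
pos 4 'd': at 4  ** P0@[1:4]
pos 5 'c': at 1 (fail-walked)
pos 6 'b': at 5
pos 7 'a': at 6  ** P1@[5:7]
pos 8 'b': at 0 (fail-walked)
pos 9 'c': at 1
pos 10 'd': at 2
pos 11 'e': at 3
pos 12 'd': at 4  ** P0@[9:12]
pos 13 'c': at 1 (fail-walked)
pos 14 'b': at 5
pos 15 'a': at 6  ** P1@[13:15]
pos 16 'c': at 1 (fail-walked)
pos 17 'b': at 5
pos 18 'a': at 6  ** P1@[16:18]
pos 19 'd': at 0 (fail-walked)
pos 20 'c': at 1
pos 21 'b': at 5
pos 22 'a': at 6  ** P1@[20:22]
pos 23 'c': at 1 (fail-walked)
pos 24 'd': at 2
pos 25 'e': at 3
pos 26 'd': at 4  ** P0@[23:26]

Matches: [[4,0],[7,1],[12,0],[15,1],[18,1],[22,1],[26,0]]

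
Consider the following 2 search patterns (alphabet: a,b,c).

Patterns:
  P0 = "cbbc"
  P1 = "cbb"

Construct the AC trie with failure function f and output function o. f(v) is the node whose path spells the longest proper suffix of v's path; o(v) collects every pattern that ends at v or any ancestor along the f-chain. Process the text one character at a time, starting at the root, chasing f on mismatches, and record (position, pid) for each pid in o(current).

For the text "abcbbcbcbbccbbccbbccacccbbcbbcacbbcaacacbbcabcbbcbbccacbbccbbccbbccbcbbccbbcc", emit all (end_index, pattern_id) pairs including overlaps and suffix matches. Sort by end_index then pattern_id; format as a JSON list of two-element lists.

Construct AC machine:
Trie (insert patterns):
  0='ε' goto c→1
  1='c' goto b→2
  2='cb' goto b→3
  3='cbb' goto c→4  ←P1
  4='cbbc' goto ·  ←P0

Failure links (BFS by depth):
  fail(1) 'c': from fail(0)=0 chase 'c': 0 ⇒ 0;  out=∅∪out(0)=∅
  fail(2) 'cb': from fail(1)=0 chase 'b': 0 ⇒ 0;  out=∅∪out(0)=∅
  fail(3) 'cbb': from fail(2)=0 chase 'b': 0 ⇒ 0;  out={1}∪out(0)={1}
  fail(4) 'cbbc': from fail(3)=0 chase 'c': 0 ⇒ 1;  out={0}∪out(1)={0}

Run:
[0] read 'a'  n0⇒n0
[1] read 'b'  n0⇒n0
[2] read 'c'  n0⇒n1
[3] read 'b'  n1⇒n2
[4] read 'b'  n2⇒n3  ** P1@[2:4]
[5] read 'c'  n3⇒n4  ** P0@[2:5]
[6] read 'b'  n4⇒n2 (via fail)
[7] read 'c'  n2⇒n1 (via fail)
[8] read 'b'  n1⇒n2
[9] read 'b'  n2⇒n3  ** P1@[7:9]
[10] read 'c'  n3⇒n4  ** P0@[7:10]
[11] read 'c'  n4⇒n1 (via fail)
[12] read 'b'  n1⇒n2
[13] read 'b'  n2⇒n3  ** P1@[11:13]
[14] read 'c'  n3⇒n4  ** P0@[11:14]
[15] read 'c'  n4⇒n1 (via fail)
[16] read 'b'  n1⇒n2
[17] read 'b'  n2⇒n3  ** P1@[15:17]
[18] read 'c'  n3⇒n4  ** P0@[15:18]
[19] read 'c'  n4⇒n1 (via fail)
[20] read 'a'  n1⇒n0 (via fail)
[21] read 'c'  n0⇒n1
[22] read 'c'  n1⇒n1 (via fail)
[23] read 'c'  n1⇒n1 (via fail)
[24] read 'b'  n1⇒n2
[25] read 'b'  n2⇒n3  ** P1@[23:25]
[26] read 'c'  n3⇒n4  ** P0@[23:26]
[27] read 'b'  n4⇒n2 (via fail)
[28] read 'b'  n2⇒n3  ** P1@[26:28]
[29] read 'c'  n3⇒n4  ** P0@[26:29]
[30] read 'a'  n4⇒n0 (via fail)
[31] read 'c'  n0⇒n1
[32] read 'b'  n1⇒n2
[33] read 'b'  n2⇒n3  ** P1@[31:33]
[34] read 'c'  n3⇒n4  ** P0@[31:34]
[35] read 'a'  n4⇒n0 (via fail)
[36] read 'a'  n0⇒n0
[37] read 'c'  n0⇒n1
[38] read 'a'  n1⇒n0 (via fail)
[39] read 'c'  n0⇒n1
[40] read 'b'  n1⇒n2
[41] read 'b'  n2⇒n3  ** P1@[39:41]
[42] read 'c'  n3⇒n4  ** P0@[39:42]
[43] read 'a'  n4⇒n0 (via fail)
[44] read 'b'  n0⇒n0
[45] read 'c'  n0⇒n1
[46] read 'b'  n1⇒n2
[47] read 'b'  n2⇒n3  ** P1@[45:47]
[48] read 'c'  n3⇒n4  ** P0@[45:48]
[49] read 'b'  n4⇒n2 (via fail)
[50] read 'b'  n2⇒n3  ** P1@[48:50]
[51] read 'c'  n3⇒n4  ** P0@[48:51]
[52] read 'c'  n4⇒n1 (via fail)
[53] read 'a'  n1⇒n0 (via fail)
[54] read 'c'  n0⇒n1
[55] read 'b'  n1⇒n2
[56] read 'b'  n2⇒n3  ** P1@[54:56]
[57] read 'c'  n3⇒n4  ** P0@[54:57]
[58] read 'c'  n4⇒n1 (via fail)
[59] read 'b'  n1⇒n2
[60] read 'b'  n2⇒n3  ** P1@[58:60]
[61] read 'c'  n3⇒n4  ** P0@[58:61]
[62] read 'c'  n4⇒n1 (via fail)
[63] read 'b'  n1⇒n2
[64] read 'b'  n2⇒n3  ** P1@[62:64]
[65] read 'c'  n3⇒n4  ** P0@[62:65]
[66] read 'c'  n4⇒n1 (via fail)
[67] read 'b'  n1⇒n2
[68] read 'c'  n2⇒n1 (via fail)
[69] read 'b'  n1⇒n2
[70] read 'b'  n2⇒n3  ** P1@[68:70]
[71] read 'c'  n3⇒n4  ** P0@[68:71]
[72] read 'c'  n4⇒n1 (via fail)
[73] read 'b'  n1⇒n2
[74] read 'b'  n2⇒n3  ** P1@[72:74]
[75] read 'c'  n3⇒n4  ** P0@[72:75]
[76] read 'c'  n4⇒n1 (via fail)

Matches: [[4,1],[5,0],[9,1],[10,0],[13,1],[14,0],[17,1],[18,0],[25,1],[26,0],[28,1],[29,0],[33,1],[34,0],[41,1],[42,0],[47,1],[48,0],[50,1],[51,0],[56,1],[57,0],[60,1],[61,0],[64,1],[65,0],[70,1],[71,0],[74,1],[75,0]]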